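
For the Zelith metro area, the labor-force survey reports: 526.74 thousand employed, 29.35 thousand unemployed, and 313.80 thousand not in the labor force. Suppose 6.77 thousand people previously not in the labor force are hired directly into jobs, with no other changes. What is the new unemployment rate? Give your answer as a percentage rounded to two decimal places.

Initially, labor force = 526.74 + 29.35 = 556.09 thousand, so u = 29.35/556.09 = 5.28%.
After the change, employed and labor force both rise by 6.77; unemployed unchanged → E = 533.51, U = 29.35, labor force = 562.86 thousand.
New unemployment rate = 29.35 / 562.86 = 5.21%.

New unemployment rate ≈ 5.21%.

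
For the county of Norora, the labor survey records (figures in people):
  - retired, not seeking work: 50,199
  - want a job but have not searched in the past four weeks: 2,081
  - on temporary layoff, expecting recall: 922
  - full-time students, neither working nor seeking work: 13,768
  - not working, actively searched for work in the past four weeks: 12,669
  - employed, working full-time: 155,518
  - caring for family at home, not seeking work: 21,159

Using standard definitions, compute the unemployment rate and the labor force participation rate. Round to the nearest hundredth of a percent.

Unemployment rate ≈ 8.04%; labor force participation rate ≈ 65.98%.

Employed = 155,518.
Unemployed = 922 + 12,669 = 13,591 (jobless and actively searching, or on temporary layoff).
Labor force = 155,518 + 13,591 = 169,109.
Not in labor force = 50,199 + 2,081 + 13,768 + 21,159 = 87,207 (those not working and not actively searching are outside the labor force — including those who want a job but have given up searching).
Civilian working-age population = 169,109 + 87,207 = 256,316.
Unemployment rate = 13,591 / 169,109 = 8.04%.
Labor force participation rate = 169,109 / 256,316 = 65.98%.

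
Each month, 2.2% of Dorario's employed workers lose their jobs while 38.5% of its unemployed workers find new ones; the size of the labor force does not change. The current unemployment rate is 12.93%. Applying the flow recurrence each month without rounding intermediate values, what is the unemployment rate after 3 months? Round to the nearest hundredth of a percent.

With a fixed labor force, u_{t+1} = u_t + s·(1−u_t) − f·u_t = u_t·(1−s−f) + s.
Here 1−s−f = 0.593 and s = 0.022.
u_1 = 0.129300 × 0.593 + 0.022 = 0.098675.
u_2 = 0.098675 × 0.593 + 0.022 = 0.080514.
u_3 = 0.080514 × 0.593 + 0.022 = 0.069745.

Unemployment rate after three months ≈ 6.97%.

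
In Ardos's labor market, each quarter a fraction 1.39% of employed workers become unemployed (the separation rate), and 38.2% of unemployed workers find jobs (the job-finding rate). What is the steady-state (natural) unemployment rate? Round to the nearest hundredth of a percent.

Steady-state unemployment rate ≈ 3.51%.

At steady state the flows balance: s·E = f·U, so U/(E+U) = s/(s+f).
u* = 1.39 / (1.39 + 38.2) = 1.39 / 39.59 = 3.51%.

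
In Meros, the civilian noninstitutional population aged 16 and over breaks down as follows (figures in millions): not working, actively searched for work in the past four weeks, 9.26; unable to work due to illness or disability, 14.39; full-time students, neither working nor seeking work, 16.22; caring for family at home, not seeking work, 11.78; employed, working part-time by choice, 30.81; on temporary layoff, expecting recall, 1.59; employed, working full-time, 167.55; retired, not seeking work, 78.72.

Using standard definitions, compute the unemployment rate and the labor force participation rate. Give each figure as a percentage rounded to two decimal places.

Unemployment rate ≈ 5.19%; labor force participation rate ≈ 63.34%.

Employed = 30.81 + 167.55 = 198.36 million.
Unemployed = 9.26 + 1.59 = 10.85 million (jobless and actively searching, or on temporary layoff).
Labor force = 198.36 + 10.85 = 209.21 million.
Not in labor force = 14.39 + 16.22 + 11.78 + 78.72 = 121.11 million (those not working and not actively searching are outside the labor force).
Civilian working-age population = 209.21 + 121.11 = 330.32 million.
Unemployment rate = 10.85 / 209.21 = 5.19%.
Labor force participation rate = 209.21 / 330.32 = 63.34%.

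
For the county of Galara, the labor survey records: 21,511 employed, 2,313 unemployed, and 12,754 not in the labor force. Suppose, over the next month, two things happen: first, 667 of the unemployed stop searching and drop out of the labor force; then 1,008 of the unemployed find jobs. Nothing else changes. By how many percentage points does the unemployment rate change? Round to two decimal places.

Initially, labor force = 21,511 + 2,313 = 23,824, so u = 2,313/23,824 = 9.71%.
After the first change, unemployed and labor force both fall by 667 → E = 21,511, U = 1,646, labor force = 23,157.
After the second change, unemployed falls and employed rises by 1,008; labor force unchanged → E = 22,519, U = 638, labor force = 23,157.
New unemployment rate = 638 / 23,157 = 2.76%.
Change = 2.76% − 9.71% = −6.95 percentage points.

The unemployment rate changes by −6.95 percentage points.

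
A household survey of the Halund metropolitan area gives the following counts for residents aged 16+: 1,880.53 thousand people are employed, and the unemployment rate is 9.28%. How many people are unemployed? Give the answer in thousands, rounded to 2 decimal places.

About 192.36 thousand are unemployed.

Let U be the number unemployed. The labor force is E + U, and U/(E+U) = 0.0928.
So U = 0.0928 × 1,880.53 / (1 − 0.0928) = 174.5132 / 0.9072 ≈ 192.36 thousand.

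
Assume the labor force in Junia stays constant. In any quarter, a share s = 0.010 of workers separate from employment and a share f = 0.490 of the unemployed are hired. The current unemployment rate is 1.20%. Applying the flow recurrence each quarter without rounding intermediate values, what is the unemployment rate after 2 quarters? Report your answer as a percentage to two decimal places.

With a fixed labor force, u_{t+1} = u_t + s·(1−u_t) − f·u_t = u_t·(1−s−f) + s.
Here 1−s−f = 0.500 and s = 0.010.
u_1 = 0.012000 × 0.500 + 0.010 = 0.016000.
u_2 = 0.016000 × 0.500 + 0.010 = 0.018000.

Unemployment rate after two quarters ≈ 1.80%.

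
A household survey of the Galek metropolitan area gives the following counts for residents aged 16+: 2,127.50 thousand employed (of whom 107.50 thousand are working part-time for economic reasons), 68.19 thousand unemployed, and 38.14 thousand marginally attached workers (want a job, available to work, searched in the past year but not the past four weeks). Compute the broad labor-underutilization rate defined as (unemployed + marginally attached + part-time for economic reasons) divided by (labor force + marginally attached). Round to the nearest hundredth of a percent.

Broad underutilization rate ≈ 9.57%.

Labor force = 2,127.50 + 68.19 = 2,195.69 thousand.
Numerator = 68.19 + 38.14 + 107.50 = 213.83 thousand.
Denominator = 2,195.69 + 38.14 = 2,233.83 thousand.
Broad rate = 213.83 / 2,233.83 = 9.57%.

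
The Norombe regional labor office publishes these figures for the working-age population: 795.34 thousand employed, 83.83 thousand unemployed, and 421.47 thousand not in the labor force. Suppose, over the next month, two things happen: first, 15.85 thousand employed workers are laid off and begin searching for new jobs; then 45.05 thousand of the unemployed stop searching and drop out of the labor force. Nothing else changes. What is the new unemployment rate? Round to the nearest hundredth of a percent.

New unemployment rate ≈ 6.55%.

Initially, labor force = 795.34 + 83.83 = 879.17 thousand, so u = 83.83/879.17 = 9.54%.
After the first change, employed falls and unemployed rises by 15.85; labor force unchanged → E = 779.49, U = 99.68, labor force = 879.17 thousand.
After the second change, unemployed and labor force both fall by 45.05 → E = 779.49, U = 54.63, labor force = 834.12 thousand.
New unemployment rate = 54.63 / 834.12 = 6.55%.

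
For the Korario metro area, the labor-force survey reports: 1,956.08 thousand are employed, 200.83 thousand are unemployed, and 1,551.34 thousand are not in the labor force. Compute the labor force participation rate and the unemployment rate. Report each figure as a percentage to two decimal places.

Labor force participation rate ≈ 58.17%; unemployment rate ≈ 9.31%.

Labor force = employed + unemployed = 1,956.08 + 200.83 = 2,156.91 thousand.
Working-age population = 2,156.91 + 1,551.34 = 3,708.25 thousand.
Unemployment rate = 200.83 / 2,156.91 = 9.31%.
Labor force participation rate = 2,156.91 / 3,708.25 = 58.17%.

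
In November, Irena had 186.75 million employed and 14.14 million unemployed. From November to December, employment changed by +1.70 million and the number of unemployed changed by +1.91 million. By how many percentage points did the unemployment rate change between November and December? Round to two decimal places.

The unemployment rate changed by +0.81 percentage points.

November: labor force = 186.75 + 14.14 = 200.89; u = 14.14/200.89 = 7.04%.
December: labor force = 188.45 + 16.05 = 204.50; u = 16.05/204.50 = 7.85%.
Change = 7.85% − 7.04% = +0.81 pp.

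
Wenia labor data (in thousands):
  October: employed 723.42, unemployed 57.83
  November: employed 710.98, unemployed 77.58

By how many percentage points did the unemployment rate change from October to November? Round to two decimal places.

The unemployment rate changed by +2.44 percentage points.

October: labor force = 723.42 + 57.83 = 781.25; u = 57.83/781.25 = 7.40%.
November: labor force = 710.98 + 77.58 = 788.56; u = 77.58/788.56 = 9.84%.
Change = 9.84% − 7.40% = +2.44 pp.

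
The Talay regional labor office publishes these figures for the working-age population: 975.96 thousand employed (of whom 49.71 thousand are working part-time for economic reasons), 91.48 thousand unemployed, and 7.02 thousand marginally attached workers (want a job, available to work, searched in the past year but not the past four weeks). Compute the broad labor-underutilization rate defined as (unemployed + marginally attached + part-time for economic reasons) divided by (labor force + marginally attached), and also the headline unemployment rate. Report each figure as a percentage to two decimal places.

Broad underutilization rate ≈ 13.79%; headline unemployment rate ≈ 8.57%.

Labor force = 975.96 + 91.48 = 1,067.44 thousand.
Numerator = 91.48 + 7.02 + 49.71 = 148.21 thousand.
Denominator = 1,067.44 + 7.02 = 1,074.46 thousand.
Broad rate = 148.21 / 1,074.46 = 13.79%.
Headline unemployment rate = 91.48 / 1,067.44 = 8.57%.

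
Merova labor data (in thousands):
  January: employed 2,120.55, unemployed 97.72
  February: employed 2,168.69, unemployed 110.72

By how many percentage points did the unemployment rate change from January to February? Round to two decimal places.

January: labor force = 2,120.55 + 97.72 = 2,218.27; u = 97.72/2,218.27 = 4.41%.
February: labor force = 2,168.69 + 110.72 = 2,279.41; u = 110.72/2,279.41 = 4.86%.
Change = 4.86% − 4.41% = +0.45 pp.

The unemployment rate changed by +0.45 percentage points.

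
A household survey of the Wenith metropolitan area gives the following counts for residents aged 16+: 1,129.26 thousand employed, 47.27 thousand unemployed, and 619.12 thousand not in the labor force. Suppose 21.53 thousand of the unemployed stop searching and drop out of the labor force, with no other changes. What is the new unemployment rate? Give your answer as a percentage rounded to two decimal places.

New unemployment rate ≈ 2.23%.

Initially, labor force = 1,129.26 + 47.27 = 1,176.53 thousand, so u = 47.27/1,176.53 = 4.02%.
After the change, unemployed and labor force both fall by 21.53 → E = 1,129.26, U = 25.74, labor force = 1,155.00 thousand.
New unemployment rate = 25.74 / 1,155.00 = 2.23%.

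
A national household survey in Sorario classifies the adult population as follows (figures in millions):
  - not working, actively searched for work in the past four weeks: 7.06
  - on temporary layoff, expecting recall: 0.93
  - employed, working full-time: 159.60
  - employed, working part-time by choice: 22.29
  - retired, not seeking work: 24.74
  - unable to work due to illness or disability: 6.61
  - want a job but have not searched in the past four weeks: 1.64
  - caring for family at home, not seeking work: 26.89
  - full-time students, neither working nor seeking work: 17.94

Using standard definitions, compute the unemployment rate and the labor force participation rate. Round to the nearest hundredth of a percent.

Unemployment rate ≈ 4.21%; labor force participation rate ≈ 70.93%.

Employed = 159.60 + 22.29 = 181.89 million.
Unemployed = 7.06 + 0.93 = 7.99 million (jobless and actively searching, or on temporary layoff).
Labor force = 181.89 + 7.99 = 189.88 million.
Not in labor force = 24.74 + 6.61 + 1.64 + 26.89 + 17.94 = 77.82 million (those not working and not actively searching are outside the labor force — including those who want a job but have given up searching).
Civilian working-age population = 189.88 + 77.82 = 267.70 million.
Unemployment rate = 7.99 / 189.88 = 4.21%.
Labor force participation rate = 189.88 / 267.70 = 70.93%.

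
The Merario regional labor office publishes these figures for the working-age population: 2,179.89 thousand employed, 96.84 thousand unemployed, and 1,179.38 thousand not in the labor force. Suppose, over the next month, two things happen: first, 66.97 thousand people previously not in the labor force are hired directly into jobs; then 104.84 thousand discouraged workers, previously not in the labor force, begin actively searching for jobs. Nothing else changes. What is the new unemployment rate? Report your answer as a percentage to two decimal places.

New unemployment rate ≈ 8.24%.

Initially, labor force = 2,179.89 + 96.84 = 2,276.73 thousand, so u = 96.84/2,276.73 = 4.25%.
After the first change, employed and labor force both rise by 66.97; unemployed unchanged → E = 2,246.86, U = 96.84, labor force = 2,343.70 thousand.
After the second change, unemployed and labor force both rise by 104.84 → E = 2,246.86, U = 201.68, labor force = 2,448.54 thousand.
New unemployment rate = 201.68 / 2,448.54 = 8.24%.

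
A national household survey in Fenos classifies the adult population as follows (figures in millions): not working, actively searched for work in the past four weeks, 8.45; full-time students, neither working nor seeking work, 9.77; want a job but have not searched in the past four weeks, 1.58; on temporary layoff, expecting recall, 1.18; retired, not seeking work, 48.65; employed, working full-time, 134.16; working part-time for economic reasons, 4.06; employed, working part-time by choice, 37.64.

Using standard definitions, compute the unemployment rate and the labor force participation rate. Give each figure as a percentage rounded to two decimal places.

Employed = 134.16 + 4.06 + 37.64 = 175.86 million (anyone who worked, including part-time for economic reasons, counts as employed).
Unemployed = 8.45 + 1.18 = 9.63 million (jobless and actively searching, or on temporary layoff).
Labor force = 175.86 + 9.63 = 185.49 million.
Not in labor force = 9.77 + 1.58 + 48.65 = 60.00 million (those not working and not actively searching are outside the labor force — including those who want a job but have given up searching).
Civilian working-age population = 185.49 + 60.00 = 245.49 million.
Unemployment rate = 9.63 / 185.49 = 5.19%.
Labor force participation rate = 185.49 / 245.49 = 75.56%.

Unemployment rate ≈ 5.19%; labor force participation rate ≈ 75.56%.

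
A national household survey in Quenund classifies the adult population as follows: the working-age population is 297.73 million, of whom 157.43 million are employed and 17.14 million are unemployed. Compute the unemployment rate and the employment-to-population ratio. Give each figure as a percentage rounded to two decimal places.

Labor force = employed + unemployed = 157.43 + 17.14 = 174.57 million.
Unemployment rate = 17.14 / 174.57 = 9.82%.
Employment-population ratio = 157.43 / 297.73 = 52.88%.

Unemployment rate ≈ 9.82%; employment-population ratio ≈ 52.88%.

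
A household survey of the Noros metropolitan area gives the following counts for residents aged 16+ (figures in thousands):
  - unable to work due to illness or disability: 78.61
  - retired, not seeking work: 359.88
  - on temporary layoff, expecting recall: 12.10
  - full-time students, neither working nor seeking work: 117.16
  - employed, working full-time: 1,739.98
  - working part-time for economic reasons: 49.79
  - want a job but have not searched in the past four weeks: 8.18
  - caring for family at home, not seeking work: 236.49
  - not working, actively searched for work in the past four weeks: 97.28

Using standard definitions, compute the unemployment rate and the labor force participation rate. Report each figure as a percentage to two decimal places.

Employed = 1,739.98 + 49.79 = 1,789.77 thousand (anyone who worked, including part-time for economic reasons, counts as employed).
Unemployed = 12.10 + 97.28 = 109.38 thousand (jobless and actively searching, or on temporary layoff).
Labor force = 1,789.77 + 109.38 = 1,899.15 thousand.
Not in labor force = 78.61 + 359.88 + 117.16 + 8.18 + 236.49 = 800.32 thousand (those not working and not actively searching are outside the labor force — including those who want a job but have given up searching).
Civilian working-age population = 1,899.15 + 800.32 = 2,699.47 thousand.
Unemployment rate = 109.38 / 1,899.15 = 5.76%.
Labor force participation rate = 1,899.15 / 2,699.47 = 70.35%.

Unemployment rate ≈ 5.76%; labor force participation rate ≈ 70.35%.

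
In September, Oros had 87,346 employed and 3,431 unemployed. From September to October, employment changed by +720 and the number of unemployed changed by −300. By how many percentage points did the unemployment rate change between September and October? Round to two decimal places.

The unemployment rate changed by −0.35 percentage points.

September: labor force = 87,346 + 3,431 = 90,777; u = 3,431/90,777 = 3.78%.
October: labor force = 88,066 + 3,131 = 91,197; u = 3,131/91,197 = 3.43%.
Change = 3.43% − 3.78% = −0.35 pp.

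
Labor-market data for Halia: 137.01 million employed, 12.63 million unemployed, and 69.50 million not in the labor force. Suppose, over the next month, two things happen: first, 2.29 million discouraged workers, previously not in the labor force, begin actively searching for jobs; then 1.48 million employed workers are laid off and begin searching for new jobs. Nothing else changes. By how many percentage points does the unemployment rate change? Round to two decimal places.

Initially, labor force = 137.01 + 12.63 = 149.64 million, so u = 12.63/149.64 = 8.44%.
After the first change, unemployed and labor force both rise by 2.29 → E = 137.01, U = 14.92, labor force = 151.93 million.
After the second change, employed falls and unemployed rises by 1.48; labor force unchanged → E = 135.53, U = 16.40, labor force = 151.93 million.
New unemployment rate = 16.40 / 151.93 = 10.79%.
Change = 10.79% − 8.44% = +2.35 percentage points.

The unemployment rate changes by +2.35 percentage points.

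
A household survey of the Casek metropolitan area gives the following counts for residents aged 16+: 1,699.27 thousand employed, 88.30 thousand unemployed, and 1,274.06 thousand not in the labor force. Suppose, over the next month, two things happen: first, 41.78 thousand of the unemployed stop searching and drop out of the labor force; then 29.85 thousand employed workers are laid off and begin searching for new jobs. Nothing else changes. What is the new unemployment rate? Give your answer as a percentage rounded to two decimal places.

Initially, labor force = 1,699.27 + 88.30 = 1,787.57 thousand, so u = 88.30/1,787.57 = 4.94%.
After the first change, unemployed and labor force both fall by 41.78 → E = 1,699.27, U = 46.52, labor force = 1,745.79 thousand.
After the second change, employed falls and unemployed rises by 29.85; labor force unchanged → E = 1,669.42, U = 76.37, labor force = 1,745.79 thousand.
New unemployment rate = 76.37 / 1,745.79 = 4.37%.

New unemployment rate ≈ 4.37%.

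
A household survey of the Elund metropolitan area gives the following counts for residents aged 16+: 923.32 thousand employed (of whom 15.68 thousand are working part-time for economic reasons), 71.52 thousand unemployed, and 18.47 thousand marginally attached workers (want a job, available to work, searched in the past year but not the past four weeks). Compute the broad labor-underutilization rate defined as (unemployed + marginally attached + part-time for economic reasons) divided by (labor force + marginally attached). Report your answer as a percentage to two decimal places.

Broad underutilization rate ≈ 10.43%.

Labor force = 923.32 + 71.52 = 994.84 thousand.
Numerator = 71.52 + 18.47 + 15.68 = 105.67 thousand.
Denominator = 994.84 + 18.47 = 1,013.31 thousand.
Broad rate = 105.67 / 1,013.31 = 10.43%.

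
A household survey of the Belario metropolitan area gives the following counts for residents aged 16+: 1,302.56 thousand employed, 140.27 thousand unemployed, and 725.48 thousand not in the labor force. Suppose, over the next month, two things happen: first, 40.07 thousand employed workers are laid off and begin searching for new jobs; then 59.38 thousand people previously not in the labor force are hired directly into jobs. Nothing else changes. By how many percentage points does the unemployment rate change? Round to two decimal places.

Initially, labor force = 1,302.56 + 140.27 = 1,442.83 thousand, so u = 140.27/1,442.83 = 9.72%.
After the first change, employed falls and unemployed rises by 40.07; labor force unchanged → E = 1,262.49, U = 180.34, labor force = 1,442.83 thousand.
After the second change, employed and labor force both rise by 59.38; unemployed unchanged → E = 1,321.87, U = 180.34, labor force = 1,502.21 thousand.
New unemployment rate = 180.34 / 1,502.21 = 12.00%.
Change = 12.00% − 9.72% = +2.28 percentage points.

The unemployment rate changes by +2.28 percentage points.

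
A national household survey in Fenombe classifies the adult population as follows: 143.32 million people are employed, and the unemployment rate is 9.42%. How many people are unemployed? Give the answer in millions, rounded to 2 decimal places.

About 14.90 million are unemployed.

Let U be the number unemployed. The labor force is E + U, and U/(E+U) = 0.0942.
So U = 0.0942 × 143.32 / (1 − 0.0942) = 13.5007 / 0.9058 ≈ 14.90 million.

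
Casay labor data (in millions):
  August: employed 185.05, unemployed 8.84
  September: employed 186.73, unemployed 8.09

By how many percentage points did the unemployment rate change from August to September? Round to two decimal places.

August: labor force = 185.05 + 8.84 = 193.89; u = 8.84/193.89 = 4.56%.
September: labor force = 186.73 + 8.09 = 194.82; u = 8.09/194.82 = 4.15%.
Change = 4.15% − 4.56% = −0.41 pp.

The unemployment rate changed by −0.41 percentage points.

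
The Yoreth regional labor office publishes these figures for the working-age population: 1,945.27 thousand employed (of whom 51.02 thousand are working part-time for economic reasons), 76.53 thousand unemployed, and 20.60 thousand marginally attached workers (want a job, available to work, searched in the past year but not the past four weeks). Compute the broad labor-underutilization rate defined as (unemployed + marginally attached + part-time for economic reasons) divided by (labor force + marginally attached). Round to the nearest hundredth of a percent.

Broad underutilization rate ≈ 7.25%.

Labor force = 1,945.27 + 76.53 = 2,021.80 thousand.
Numerator = 76.53 + 20.60 + 51.02 = 148.15 thousand.
Denominator = 2,021.80 + 20.60 = 2,042.40 thousand.
Broad rate = 148.15 / 2,042.40 = 7.25%.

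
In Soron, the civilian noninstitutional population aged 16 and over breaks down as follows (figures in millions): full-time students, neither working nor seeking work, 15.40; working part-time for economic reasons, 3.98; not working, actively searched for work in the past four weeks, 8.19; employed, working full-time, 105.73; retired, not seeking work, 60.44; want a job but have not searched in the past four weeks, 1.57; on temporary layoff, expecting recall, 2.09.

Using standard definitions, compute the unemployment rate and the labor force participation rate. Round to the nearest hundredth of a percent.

Unemployment rate ≈ 8.57%; labor force participation rate ≈ 60.79%.

Employed = 3.98 + 105.73 = 109.71 million (anyone who worked, including part-time for economic reasons, counts as employed).
Unemployed = 8.19 + 2.09 = 10.28 million (jobless and actively searching, or on temporary layoff).
Labor force = 109.71 + 10.28 = 119.99 million.
Not in labor force = 15.40 + 60.44 + 1.57 = 77.41 million (those not working and not actively searching are outside the labor force — including those who want a job but have given up searching).
Civilian working-age population = 119.99 + 77.41 = 197.40 million.
Unemployment rate = 10.28 / 119.99 = 8.57%.
Labor force participation rate = 119.99 / 197.40 = 60.79%.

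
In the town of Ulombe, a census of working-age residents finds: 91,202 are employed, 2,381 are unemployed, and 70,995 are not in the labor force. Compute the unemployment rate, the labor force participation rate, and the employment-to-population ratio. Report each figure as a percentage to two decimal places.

Labor force = employed + unemployed = 91,202 + 2,381 = 93,583.
Working-age population = 93,583 + 70,995 = 164,578.
Unemployment rate = 2,381 / 93,583 = 2.54%.
Labor force participation rate = 93,583 / 164,578 = 56.86%.
Employment-population ratio = 91,202 / 164,578 = 55.42%.

Unemployment rate ≈ 2.54%; labor force participation rate ≈ 56.86%; employment-population ratio ≈ 55.42%.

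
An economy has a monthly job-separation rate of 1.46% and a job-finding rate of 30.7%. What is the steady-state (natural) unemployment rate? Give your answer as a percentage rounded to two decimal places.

At steady state the flows balance: s·E = f·U, so U/(E+U) = s/(s+f).
u* = 1.46 / (1.46 + 30.7) = 1.46 / 32.16 = 4.54%.

Steady-state unemployment rate ≈ 4.54%.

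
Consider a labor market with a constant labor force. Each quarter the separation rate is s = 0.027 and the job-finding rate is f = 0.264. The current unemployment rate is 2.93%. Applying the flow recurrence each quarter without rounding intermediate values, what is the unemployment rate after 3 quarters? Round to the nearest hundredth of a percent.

With a fixed labor force, u_{t+1} = u_t + s·(1−u_t) − f·u_t = u_t·(1−s−f) + s.
Here 1−s−f = 0.709 and s = 0.027.
u_1 = 0.029300 × 0.709 + 0.027 = 0.047774.
u_2 = 0.047774 × 0.709 + 0.027 = 0.060872.
u_3 = 0.060872 × 0.709 + 0.027 = 0.070158.

Unemployment rate after three quarters ≈ 7.02%.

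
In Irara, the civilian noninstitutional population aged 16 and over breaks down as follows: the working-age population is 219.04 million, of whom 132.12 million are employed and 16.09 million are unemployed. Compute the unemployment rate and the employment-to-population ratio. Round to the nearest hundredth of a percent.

Unemployment rate ≈ 10.86%; employment-population ratio ≈ 60.32%.

Labor force = employed + unemployed = 132.12 + 16.09 = 148.21 million.
Unemployment rate = 16.09 / 148.21 = 10.86%.
Employment-population ratio = 132.12 / 219.04 = 60.32%.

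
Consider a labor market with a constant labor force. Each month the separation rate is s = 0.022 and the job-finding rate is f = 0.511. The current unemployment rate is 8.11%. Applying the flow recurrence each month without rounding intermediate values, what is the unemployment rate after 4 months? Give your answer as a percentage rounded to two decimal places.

With a fixed labor force, u_{t+1} = u_t + s·(1−u_t) − f·u_t = u_t·(1−s−f) + s.
Here 1−s−f = 0.467 and s = 0.022.
u_1 = 0.081100 × 0.467 + 0.022 = 0.059874.
u_2 = 0.059874 × 0.467 + 0.022 = 0.049961.
u_3 = 0.049961 × 0.467 + 0.022 = 0.045332.
u_4 = 0.045332 × 0.467 + 0.022 = 0.043170.

Unemployment rate after four months ≈ 4.32%.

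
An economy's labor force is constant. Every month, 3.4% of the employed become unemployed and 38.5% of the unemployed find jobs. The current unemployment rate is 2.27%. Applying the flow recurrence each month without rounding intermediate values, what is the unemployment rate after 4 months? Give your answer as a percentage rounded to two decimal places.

Unemployment rate after four months ≈ 7.45%.

With a fixed labor force, u_{t+1} = u_t + s·(1−u_t) − f·u_t = u_t·(1−s−f) + s.
Here 1−s−f = 0.581 and s = 0.034.
u_1 = 0.022700 × 0.581 + 0.034 = 0.047189.
u_2 = 0.047189 × 0.581 + 0.034 = 0.061417.
u_3 = 0.061417 × 0.581 + 0.034 = 0.069683.
u_4 = 0.069683 × 0.581 + 0.034 = 0.074486.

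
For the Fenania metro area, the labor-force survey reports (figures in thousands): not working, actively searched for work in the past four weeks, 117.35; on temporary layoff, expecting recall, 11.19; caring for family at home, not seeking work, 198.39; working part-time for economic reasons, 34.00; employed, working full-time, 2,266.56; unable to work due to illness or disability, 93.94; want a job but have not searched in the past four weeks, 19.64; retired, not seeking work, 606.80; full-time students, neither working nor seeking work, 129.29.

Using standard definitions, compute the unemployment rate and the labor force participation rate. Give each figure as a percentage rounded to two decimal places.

Employed = 34.00 + 2,266.56 = 2,300.56 thousand (anyone who worked, including part-time for economic reasons, counts as employed).
Unemployed = 117.35 + 11.19 = 128.54 thousand (jobless and actively searching, or on temporary layoff).
Labor force = 2,300.56 + 128.54 = 2,429.10 thousand.
Not in labor force = 198.39 + 93.94 + 19.64 + 606.80 + 129.29 = 1,048.06 thousand (those not working and not actively searching are outside the labor force — including those who want a job but have given up searching).
Civilian working-age population = 2,429.10 + 1,048.06 = 3,477.16 thousand.
Unemployment rate = 128.54 / 2,429.10 = 5.29%.
Labor force participation rate = 2,429.10 / 3,477.16 = 69.86%.

Unemployment rate ≈ 5.29%; labor force participation rate ≈ 69.86%.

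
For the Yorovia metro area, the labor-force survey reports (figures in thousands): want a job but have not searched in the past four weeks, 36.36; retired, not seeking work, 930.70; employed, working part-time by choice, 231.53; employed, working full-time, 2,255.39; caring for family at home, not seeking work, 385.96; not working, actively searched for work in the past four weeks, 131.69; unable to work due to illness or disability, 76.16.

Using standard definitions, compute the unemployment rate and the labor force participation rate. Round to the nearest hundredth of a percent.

Employed = 231.53 + 2,255.39 = 2,486.92 thousand.
Unemployed = 131.69 thousand.
Labor force = 2,486.92 + 131.69 = 2,618.61 thousand.
Not in labor force = 36.36 + 930.70 + 385.96 + 76.16 = 1,429.18 thousand (those not working and not actively searching are outside the labor force — including those who want a job but have given up searching).
Civilian working-age population = 2,618.61 + 1,429.18 = 4,047.79 thousand.
Unemployment rate = 131.69 / 2,618.61 = 5.03%.
Labor force participation rate = 2,618.61 / 4,047.79 = 64.69%.

Unemployment rate ≈ 5.03%; labor force participation rate ≈ 64.69%.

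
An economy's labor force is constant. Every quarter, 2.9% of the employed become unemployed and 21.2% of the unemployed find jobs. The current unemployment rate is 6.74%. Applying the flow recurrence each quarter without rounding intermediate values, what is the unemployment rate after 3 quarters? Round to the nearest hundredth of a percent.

Unemployment rate after three quarters ≈ 9.72%.

With a fixed labor force, u_{t+1} = u_t + s·(1−u_t) − f·u_t = u_t·(1−s−f) + s.
Here 1−s−f = 0.759 and s = 0.029.
u_1 = 0.067400 × 0.759 + 0.029 = 0.080157.
u_2 = 0.080157 × 0.759 + 0.029 = 0.089839.
u_3 = 0.089839 × 0.759 + 0.029 = 0.097188.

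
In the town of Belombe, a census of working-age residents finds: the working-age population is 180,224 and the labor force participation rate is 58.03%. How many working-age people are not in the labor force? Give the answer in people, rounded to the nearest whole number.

Share not in the labor force = 1 − 0.5803 = 0.4197.
Not in labor force = 0.4197 × 180,224 ≈ 75,640.

About 75,640 are not in the labor force.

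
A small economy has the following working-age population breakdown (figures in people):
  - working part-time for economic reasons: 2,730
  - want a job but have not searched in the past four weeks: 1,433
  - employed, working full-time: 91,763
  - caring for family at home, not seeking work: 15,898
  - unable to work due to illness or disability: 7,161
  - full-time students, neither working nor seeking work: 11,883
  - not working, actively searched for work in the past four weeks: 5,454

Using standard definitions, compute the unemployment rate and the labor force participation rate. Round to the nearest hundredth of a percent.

Employed = 2,730 + 91,763 = 94,493 (anyone who worked, including part-time for economic reasons, counts as employed).
Unemployed = 5,454.
Labor force = 94,493 + 5,454 = 99,947.
Not in labor force = 1,433 + 15,898 + 7,161 + 11,883 = 36,375 (those not working and not actively searching are outside the labor force — including those who want a job but have given up searching).
Civilian working-age population = 99,947 + 36,375 = 136,322.
Unemployment rate = 5,454 / 99,947 = 5.46%.
Labor force participation rate = 99,947 / 136,322 = 73.32%.

Unemployment rate ≈ 5.46%; labor force participation rate ≈ 73.32%.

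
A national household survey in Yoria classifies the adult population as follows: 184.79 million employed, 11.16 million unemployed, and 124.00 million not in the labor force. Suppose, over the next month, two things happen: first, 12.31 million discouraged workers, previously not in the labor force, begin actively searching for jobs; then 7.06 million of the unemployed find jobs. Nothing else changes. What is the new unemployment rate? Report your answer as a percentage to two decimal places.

New unemployment rate ≈ 7.88%.

Initially, labor force = 184.79 + 11.16 = 195.95 million, so u = 11.16/195.95 = 5.70%.
After the first change, unemployed and labor force both rise by 12.31 → E = 184.79, U = 23.47, labor force = 208.26 million.
After the second change, unemployed falls and employed rises by 7.06; labor force unchanged → E = 191.85, U = 16.41, labor force = 208.26 million.
New unemployment rate = 16.41 / 208.26 = 7.88%.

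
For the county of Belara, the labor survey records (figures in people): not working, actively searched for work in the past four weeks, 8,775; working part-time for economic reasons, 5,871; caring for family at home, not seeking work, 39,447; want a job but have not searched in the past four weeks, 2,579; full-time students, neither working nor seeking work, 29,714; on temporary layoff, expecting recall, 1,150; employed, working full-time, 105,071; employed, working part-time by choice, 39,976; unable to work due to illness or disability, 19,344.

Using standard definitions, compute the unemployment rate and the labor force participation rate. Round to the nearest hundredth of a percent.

Unemployment rate ≈ 6.17%; labor force participation rate ≈ 63.85%.

Employed = 5,871 + 105,071 + 39,976 = 150,918 (anyone who worked, including part-time for economic reasons, counts as employed).
Unemployed = 8,775 + 1,150 = 9,925 (jobless and actively searching, or on temporary layoff).
Labor force = 150,918 + 9,925 = 160,843.
Not in labor force = 39,447 + 2,579 + 29,714 + 19,344 = 91,084 (those not working and not actively searching are outside the labor force — including those who want a job but have given up searching).
Civilian working-age population = 160,843 + 91,084 = 251,927.
Unemployment rate = 9,925 / 160,843 = 6.17%.
Labor force participation rate = 160,843 / 251,927 = 63.85%.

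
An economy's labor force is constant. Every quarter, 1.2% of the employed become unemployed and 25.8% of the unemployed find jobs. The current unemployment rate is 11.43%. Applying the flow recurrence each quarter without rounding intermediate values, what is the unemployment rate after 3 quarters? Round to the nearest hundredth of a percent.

With a fixed labor force, u_{t+1} = u_t + s·(1−u_t) − f·u_t = u_t·(1−s−f) + s.
Here 1−s−f = 0.730 and s = 0.012.
u_1 = 0.114300 × 0.730 + 0.012 = 0.095439.
u_2 = 0.095439 × 0.730 + 0.012 = 0.081670.
u_3 = 0.081670 × 0.730 + 0.012 = 0.071619.

Unemployment rate after three quarters ≈ 7.16%.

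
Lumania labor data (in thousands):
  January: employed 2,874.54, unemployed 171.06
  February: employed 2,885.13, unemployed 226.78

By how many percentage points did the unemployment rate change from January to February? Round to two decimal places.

January: labor force = 2,874.54 + 171.06 = 3,045.60; u = 171.06/3,045.60 = 5.62%.
February: labor force = 2,885.13 + 226.78 = 3,111.91; u = 226.78/3,111.91 = 7.29%.
Change = 7.29% − 5.62% = +1.67 pp.

The unemployment rate changed by +1.67 percentage points.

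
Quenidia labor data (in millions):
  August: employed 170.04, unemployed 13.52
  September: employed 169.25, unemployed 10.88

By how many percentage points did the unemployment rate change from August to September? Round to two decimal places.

The unemployment rate changed by −1.33 percentage points.

August: labor force = 170.04 + 13.52 = 183.56; u = 13.52/183.56 = 7.37%.
September: labor force = 169.25 + 10.88 = 180.13; u = 10.88/180.13 = 6.04%.
Change = 6.04% − 7.37% = −1.33 pp.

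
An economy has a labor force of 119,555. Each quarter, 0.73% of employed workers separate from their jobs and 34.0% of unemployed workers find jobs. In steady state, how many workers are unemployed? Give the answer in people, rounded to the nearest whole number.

About 2,513 are unemployed in steady state.

Steady-state unemployment rate u* = s/(s+f) = 0.73/(0.73+34.0) = 0.021019.
Unemployed = u* × labor force = 0.021019 × 119,555 ≈ 2,513.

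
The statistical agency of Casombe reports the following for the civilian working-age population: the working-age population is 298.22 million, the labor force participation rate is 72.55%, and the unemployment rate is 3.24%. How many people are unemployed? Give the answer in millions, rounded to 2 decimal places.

Labor force = 0.7255 × 298.22 = 216.36 million.
Unemployed = 0.0324 × 216.36 ≈ 7.01 million.

About 7.01 million are unemployed.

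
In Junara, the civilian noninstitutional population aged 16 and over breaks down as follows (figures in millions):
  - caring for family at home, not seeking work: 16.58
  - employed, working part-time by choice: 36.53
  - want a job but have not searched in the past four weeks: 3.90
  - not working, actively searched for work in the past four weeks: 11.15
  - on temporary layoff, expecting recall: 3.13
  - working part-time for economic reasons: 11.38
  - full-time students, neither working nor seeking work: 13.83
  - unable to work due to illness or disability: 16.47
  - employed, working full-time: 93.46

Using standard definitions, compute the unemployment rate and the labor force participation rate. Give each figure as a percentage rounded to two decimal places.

Unemployment rate ≈ 9.17%; labor force participation rate ≈ 75.40%.

Employed = 36.53 + 11.38 + 93.46 = 141.37 million (anyone who worked, including part-time for economic reasons, counts as employed).
Unemployed = 11.15 + 3.13 = 14.28 million (jobless and actively searching, or on temporary layoff).
Labor force = 141.37 + 14.28 = 155.65 million.
Not in labor force = 16.58 + 3.90 + 13.83 + 16.47 = 50.78 million (those not working and not actively searching are outside the labor force — including those who want a job but have given up searching).
Civilian working-age population = 155.65 + 50.78 = 206.43 million.
Unemployment rate = 14.28 / 155.65 = 9.17%.
Labor force participation rate = 155.65 / 206.43 = 75.40%.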